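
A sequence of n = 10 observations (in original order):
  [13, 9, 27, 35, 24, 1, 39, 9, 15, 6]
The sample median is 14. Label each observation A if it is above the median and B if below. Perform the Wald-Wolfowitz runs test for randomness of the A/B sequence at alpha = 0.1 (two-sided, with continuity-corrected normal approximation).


Step 1: Compute median = 14; label A = above, B = below.
Labels in order: BBAAABABAB  (n_A = 5, n_B = 5)
Step 2: Count runs R = 7.
Step 3: Under H0 (random ordering), E[R] = 2*n_A*n_B/(n_A+n_B) + 1 = 2*5*5/10 + 1 = 6.0000.
        Var[R] = 2*n_A*n_B*(2*n_A*n_B - n_A - n_B) / ((n_A+n_B)^2 * (n_A+n_B-1)) = 2000/900 = 2.2222.
        SD[R] = 1.4907.
Step 4: Continuity-corrected z = (R - 0.5 - E[R]) / SD[R] = (7 - 0.5 - 6.0000) / 1.4907 = 0.3354.
Step 5: Two-sided p-value via normal approximation = 2*(1 - Phi(|z|)) = 0.737316.
Step 6: alpha = 0.1. fail to reject H0.

R = 7, z = 0.3354, p = 0.737316, fail to reject H0.


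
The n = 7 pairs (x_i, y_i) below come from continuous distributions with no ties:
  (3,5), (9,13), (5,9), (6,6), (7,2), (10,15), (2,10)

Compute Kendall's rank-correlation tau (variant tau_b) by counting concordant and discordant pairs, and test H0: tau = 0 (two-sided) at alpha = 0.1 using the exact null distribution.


Step 1: Enumerate the 21 unordered pairs (i,j) with i<j and classify each by sign(x_j-x_i) * sign(y_j-y_i).
  (1,2):dx=+6,dy=+8->C; (1,3):dx=+2,dy=+4->C; (1,4):dx=+3,dy=+1->C; (1,5):dx=+4,dy=-3->D
  (1,6):dx=+7,dy=+10->C; (1,7):dx=-1,dy=+5->D; (2,3):dx=-4,dy=-4->C; (2,4):dx=-3,dy=-7->C
  (2,5):dx=-2,dy=-11->C; (2,6):dx=+1,dy=+2->C; (2,7):dx=-7,dy=-3->C; (3,4):dx=+1,dy=-3->D
  (3,5):dx=+2,dy=-7->D; (3,6):dx=+5,dy=+6->C; (3,7):dx=-3,dy=+1->D; (4,5):dx=+1,dy=-4->D
  (4,6):dx=+4,dy=+9->C; (4,7):dx=-4,dy=+4->D; (5,6):dx=+3,dy=+13->C; (5,7):dx=-5,dy=+8->D
  (6,7):dx=-8,dy=-5->C
Step 2: C = 13, D = 8, total pairs = 21.
Step 3: tau = (C - D)/(n(n-1)/2) = (13 - 8)/21 = 0.238095.
Step 4: Exact two-sided p-value (enumerate n! = 5040 permutations of y under H0): p = 0.561905.
Step 5: alpha = 0.1. fail to reject H0.

tau_b = 0.2381 (C=13, D=8), p = 0.561905, fail to reject H0.


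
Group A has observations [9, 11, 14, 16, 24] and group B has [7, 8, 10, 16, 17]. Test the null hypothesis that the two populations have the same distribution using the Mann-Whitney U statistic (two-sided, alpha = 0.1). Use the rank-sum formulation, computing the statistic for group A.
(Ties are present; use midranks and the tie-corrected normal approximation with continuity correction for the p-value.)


Step 1: Combine and sort all 10 observations; assign midranks.
sorted (value, group): (7,Y), (8,Y), (9,X), (10,Y), (11,X), (14,X), (16,X), (16,Y), (17,Y), (24,X)
ranks: 7->1, 8->2, 9->3, 10->4, 11->5, 14->6, 16->7.5, 16->7.5, 17->9, 24->10
Step 2: Rank sum for X: R1 = 3 + 5 + 6 + 7.5 + 10 = 31.5.
Step 3: U_X = R1 - n1(n1+1)/2 = 31.5 - 5*6/2 = 31.5 - 15 = 16.5.
       U_Y = n1*n2 - U_X = 25 - 16.5 = 8.5.
Step 4: Ties are present, so use the tie-corrected normal approximation (with continuity correction) for the p-value.
Step 5: p-value = 0.463344; compare to alpha = 0.1. fail to reject H0.

U_X = 16.5, p = 0.463344, fail to reject H0 at alpha = 0.1.


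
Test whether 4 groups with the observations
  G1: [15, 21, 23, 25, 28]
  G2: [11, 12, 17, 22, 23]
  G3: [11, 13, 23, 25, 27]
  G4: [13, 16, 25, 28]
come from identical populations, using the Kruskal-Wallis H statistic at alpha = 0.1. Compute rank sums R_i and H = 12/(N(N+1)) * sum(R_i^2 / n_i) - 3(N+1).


Step 1: Combine all N = 19 observations and assign midranks.
sorted (value, group, rank): (11,G2,1.5), (11,G3,1.5), (12,G2,3), (13,G3,4.5), (13,G4,4.5), (15,G1,6), (16,G4,7), (17,G2,8), (21,G1,9), (22,G2,10), (23,G1,12), (23,G2,12), (23,G3,12), (25,G1,15), (25,G3,15), (25,G4,15), (27,G3,17), (28,G1,18.5), (28,G4,18.5)
Step 2: Sum ranks within each group.
R_1 = 60.5 (n_1 = 5)
R_2 = 34.5 (n_2 = 5)
R_3 = 50 (n_3 = 5)
R_4 = 45 (n_4 = 4)
Step 3: H = 12/(N(N+1)) * sum(R_i^2/n_i) - 3(N+1)
     = 12/(19*20) * (60.5^2/5 + 34.5^2/5 + 50^2/5 + 45^2/4) - 3*20
     = 0.031579 * 1976.35 - 60
     = 2.411053.
Step 4: Ties present; correction factor C = 1 - 66/(19^3 - 19) = 0.990351. Corrected H = 2.411053 / 0.990351 = 2.434544.
Step 5: Under H0, H ~ chi^2(3); p-value = 0.487237.
Step 6: alpha = 0.1. fail to reject H0.

H = 2.4345, df = 3, p = 0.487237, fail to reject H0.


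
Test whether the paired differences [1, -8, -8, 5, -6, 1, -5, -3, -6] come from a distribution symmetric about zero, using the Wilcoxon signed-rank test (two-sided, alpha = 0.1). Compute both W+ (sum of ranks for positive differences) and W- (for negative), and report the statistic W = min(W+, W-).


Step 1: Drop any zero differences (none here) and take |d_i|.
|d| = [1, 8, 8, 5, 6, 1, 5, 3, 6]
Step 2: Midrank |d_i| (ties get averaged ranks).
ranks: |1|->1.5, |8|->8.5, |8|->8.5, |5|->4.5, |6|->6.5, |1|->1.5, |5|->4.5, |3|->3, |6|->6.5
Step 3: Attach original signs; sum ranks with positive sign and with negative sign.
W+ = 1.5 + 4.5 + 1.5 = 7.5
W- = 8.5 + 8.5 + 6.5 + 4.5 + 3 + 6.5 = 37.5
(Check: W+ + W- = 45 should equal n(n+1)/2 = 45.)
Step 4: Test statistic W = min(W+, W-) = 7.5.
Step 5: Ties in |d|, so use the tie-corrected normal approximation.
        E[W] = n(n+1)/4 = 9*10/4 = 22.5.
        Tie groups: |d|=1 (t=2), |d|=5 (t=2), |d|=6 (t=2), |d|=8 (t=2); sum(t^3 - t) = 24.
        Var[W] = n(n+1)(2n+1)/24 - sum(t^3-t)/48 = 1710/24 - 24/48 = 70.75.
        z = (W - E[W]) / sqrt(Var[W]) = (7.5 - 22.5) / 8.4113 = -1.7833.
        Two-sided p = 2*Phi(z) = 0.074535.
Step 6: alpha = 0.1. reject H0.

W+ = 7.5, W- = 37.5, W = min = 7.5, p = 0.074535, reject H0.


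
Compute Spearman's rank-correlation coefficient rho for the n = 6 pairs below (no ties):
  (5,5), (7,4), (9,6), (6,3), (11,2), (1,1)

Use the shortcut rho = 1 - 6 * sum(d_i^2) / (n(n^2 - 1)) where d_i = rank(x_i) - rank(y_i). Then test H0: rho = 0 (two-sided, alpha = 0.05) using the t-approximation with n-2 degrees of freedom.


Step 1: Rank x and y separately (midranks; no ties here).
rank(x): 5->2, 7->4, 9->5, 6->3, 11->6, 1->1
rank(y): 5->5, 4->4, 6->6, 3->3, 2->2, 1->1
Step 2: d_i = R_x(i) - R_y(i); compute d_i^2.
  (2-5)^2=9, (4-4)^2=0, (5-6)^2=1, (3-3)^2=0, (6-2)^2=16, (1-1)^2=0
sum(d^2) = 26.
Step 3: rho = 1 - 6*26 / (6*(6^2 - 1)) = 1 - 156/210 = 0.257143.
Step 4: Under H0, t = rho * sqrt((n-2)/(1-rho^2)) = 0.5322 ~ t(4).
Step 5: Two-sided p-value from the t-distribution with 4 df = 0.622787.
Step 6: alpha = 0.05. fail to reject H0.

rho = 0.2571, p = 0.622787, fail to reject H0 at alpha = 0.05.


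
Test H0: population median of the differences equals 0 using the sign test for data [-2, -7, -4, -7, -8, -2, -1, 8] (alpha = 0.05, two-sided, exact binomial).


Step 1: Discard zero differences. Original n = 8; n_eff = number of nonzero differences = 8.
Nonzero differences (with sign): -2, -7, -4, -7, -8, -2, -1, +8
Step 2: Count signs: positive = 1, negative = 7.
Step 3: Under H0: P(positive) = 0.5, so the number of positives S ~ Bin(8, 0.5).
Step 4: Two-sided exact p-value = sum of Bin(8,0.5) probabilities at or below the observed probability = 0.070312.
Step 5: alpha = 0.05. fail to reject H0.

n_eff = 8, pos = 1, neg = 7, p = 0.070312, fail to reject H0.


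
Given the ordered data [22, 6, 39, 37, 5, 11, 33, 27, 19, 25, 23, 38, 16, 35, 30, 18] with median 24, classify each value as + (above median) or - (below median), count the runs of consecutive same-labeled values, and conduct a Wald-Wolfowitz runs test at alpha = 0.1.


Step 1: Compute median = 24; label A = above, B = below.
Labels in order: BBAABBAABABABAAB  (n_A = 8, n_B = 8)
Step 2: Count runs R = 11.
Step 3: Under H0 (random ordering), E[R] = 2*n_A*n_B/(n_A+n_B) + 1 = 2*8*8/16 + 1 = 9.0000.
        Var[R] = 2*n_A*n_B*(2*n_A*n_B - n_A - n_B) / ((n_A+n_B)^2 * (n_A+n_B-1)) = 14336/3840 = 3.7333.
        SD[R] = 1.9322.
Step 4: Continuity-corrected z = (R - 0.5 - E[R]) / SD[R] = (11 - 0.5 - 9.0000) / 1.9322 = 0.7763.
Step 5: Two-sided p-value via normal approximation = 2*(1 - Phi(|z|)) = 0.437558.
Step 6: alpha = 0.1. fail to reject H0.

R = 11, z = 0.7763, p = 0.437558, fail to reject H0.


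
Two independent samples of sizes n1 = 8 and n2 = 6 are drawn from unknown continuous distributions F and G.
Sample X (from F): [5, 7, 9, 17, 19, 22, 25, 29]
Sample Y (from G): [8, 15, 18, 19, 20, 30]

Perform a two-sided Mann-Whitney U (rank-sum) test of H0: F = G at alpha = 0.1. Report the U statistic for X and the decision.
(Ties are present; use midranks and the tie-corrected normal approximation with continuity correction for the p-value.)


Step 1: Combine and sort all 14 observations; assign midranks.
sorted (value, group): (5,X), (7,X), (8,Y), (9,X), (15,Y), (17,X), (18,Y), (19,X), (19,Y), (20,Y), (22,X), (25,X), (29,X), (30,Y)
ranks: 5->1, 7->2, 8->3, 9->4, 15->5, 17->6, 18->7, 19->8.5, 19->8.5, 20->10, 22->11, 25->12, 29->13, 30->14
Step 2: Rank sum for X: R1 = 1 + 2 + 4 + 6 + 8.5 + 11 + 12 + 13 = 57.5.
Step 3: U_X = R1 - n1(n1+1)/2 = 57.5 - 8*9/2 = 57.5 - 36 = 21.5.
       U_Y = n1*n2 - U_X = 48 - 21.5 = 26.5.
Step 4: Ties are present, so use the tie-corrected normal approximation (with continuity correction) for the p-value.
Step 5: p-value = 0.796034; compare to alpha = 0.1. fail to reject H0.

U_X = 21.5, p = 0.796034, fail to reject H0 at alpha = 0.1.


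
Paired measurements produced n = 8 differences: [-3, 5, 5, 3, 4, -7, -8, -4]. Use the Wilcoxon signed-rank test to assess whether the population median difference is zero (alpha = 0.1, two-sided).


Step 1: Drop any zero differences (none here) and take |d_i|.
|d| = [3, 5, 5, 3, 4, 7, 8, 4]
Step 2: Midrank |d_i| (ties get averaged ranks).
ranks: |3|->1.5, |5|->5.5, |5|->5.5, |3|->1.5, |4|->3.5, |7|->7, |8|->8, |4|->3.5
Step 3: Attach original signs; sum ranks with positive sign and with negative sign.
W+ = 5.5 + 5.5 + 1.5 + 3.5 = 16
W- = 1.5 + 7 + 8 + 3.5 = 20
(Check: W+ + W- = 36 should equal n(n+1)/2 = 36.)
Step 4: Test statistic W = min(W+, W-) = 16.
Step 5: Ties in |d|, so use the tie-corrected normal approximation.
        E[W] = n(n+1)/4 = 8*9/4 = 18.
        Tie groups: |d|=3 (t=2), |d|=4 (t=2), |d|=5 (t=2); sum(t^3 - t) = 18.
        Var[W] = n(n+1)(2n+1)/24 - sum(t^3-t)/48 = 1224/24 - 18/48 = 50.625.
        z = (W - E[W]) / sqrt(Var[W]) = (16 - 18) / 7.1151 = -0.2811.
        Two-sided p = 2*Phi(z) = 0.778640.
Step 6: alpha = 0.1. fail to reject H0.

W+ = 16, W- = 20, W = min = 16, p = 0.778640, fail to reject H0.


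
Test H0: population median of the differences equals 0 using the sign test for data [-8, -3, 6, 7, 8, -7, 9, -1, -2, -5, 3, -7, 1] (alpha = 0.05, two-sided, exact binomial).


Step 1: Discard zero differences. Original n = 13; n_eff = number of nonzero differences = 13.
Nonzero differences (with sign): -8, -3, +6, +7, +8, -7, +9, -1, -2, -5, +3, -7, +1
Step 2: Count signs: positive = 6, negative = 7.
Step 3: Under H0: P(positive) = 0.5, so the number of positives S ~ Bin(13, 0.5).
Step 4: Two-sided exact p-value = sum of Bin(13,0.5) probabilities at or below the observed probability = 1.000000.
Step 5: alpha = 0.05. fail to reject H0.

n_eff = 13, pos = 6, neg = 7, p = 1.000000, fail to reject H0.


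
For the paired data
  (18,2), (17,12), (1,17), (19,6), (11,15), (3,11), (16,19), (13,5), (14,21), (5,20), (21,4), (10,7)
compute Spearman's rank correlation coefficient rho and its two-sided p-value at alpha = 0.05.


Step 1: Rank x and y separately (midranks; no ties here).
rank(x): 18->10, 17->9, 1->1, 19->11, 11->5, 3->2, 16->8, 13->6, 14->7, 5->3, 21->12, 10->4
rank(y): 2->1, 12->7, 17->9, 6->4, 15->8, 11->6, 19->10, 5->3, 21->12, 20->11, 4->2, 7->5
Step 2: d_i = R_x(i) - R_y(i); compute d_i^2.
  (10-1)^2=81, (9-7)^2=4, (1-9)^2=64, (11-4)^2=49, (5-8)^2=9, (2-6)^2=16, (8-10)^2=4, (6-3)^2=9, (7-12)^2=25, (3-11)^2=64, (12-2)^2=100, (4-5)^2=1
sum(d^2) = 426.
Step 3: rho = 1 - 6*426 / (12*(12^2 - 1)) = 1 - 2556/1716 = -0.489510.
Step 4: Under H0, t = rho * sqrt((n-2)/(1-rho^2)) = -1.7752 ~ t(10).
Step 5: Two-sided p-value from the t-distribution with 10 df = 0.106252.
Step 6: alpha = 0.05. fail to reject H0.

rho = -0.4895, p = 0.106252, fail to reject H0 at alpha = 0.05.


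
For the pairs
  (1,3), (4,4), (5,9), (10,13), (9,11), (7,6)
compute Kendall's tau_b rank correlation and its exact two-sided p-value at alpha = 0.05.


Step 1: Enumerate the 15 unordered pairs (i,j) with i<j and classify each by sign(x_j-x_i) * sign(y_j-y_i).
  (1,2):dx=+3,dy=+1->C; (1,3):dx=+4,dy=+6->C; (1,4):dx=+9,dy=+10->C; (1,5):dx=+8,dy=+8->C
  (1,6):dx=+6,dy=+3->C; (2,3):dx=+1,dy=+5->C; (2,4):dx=+6,dy=+9->C; (2,5):dx=+5,dy=+7->C
  (2,6):dx=+3,dy=+2->C; (3,4):dx=+5,dy=+4->C; (3,5):dx=+4,dy=+2->C; (3,6):dx=+2,dy=-3->D
  (4,5):dx=-1,dy=-2->C; (4,6):dx=-3,dy=-7->C; (5,6):dx=-2,dy=-5->C
Step 2: C = 14, D = 1, total pairs = 15.
Step 3: tau = (C - D)/(n(n-1)/2) = (14 - 1)/15 = 0.866667.
Step 4: Exact two-sided p-value (enumerate n! = 720 permutations of y under H0): p = 0.016667.
Step 5: alpha = 0.05. reject H0.

tau_b = 0.8667 (C=14, D=1), p = 0.016667, reject H0.


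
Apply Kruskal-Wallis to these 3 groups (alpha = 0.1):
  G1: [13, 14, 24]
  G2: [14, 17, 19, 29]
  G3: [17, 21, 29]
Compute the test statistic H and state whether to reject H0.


Step 1: Combine all N = 10 observations and assign midranks.
sorted (value, group, rank): (13,G1,1), (14,G1,2.5), (14,G2,2.5), (17,G2,4.5), (17,G3,4.5), (19,G2,6), (21,G3,7), (24,G1,8), (29,G2,9.5), (29,G3,9.5)
Step 2: Sum ranks within each group.
R_1 = 11.5 (n_1 = 3)
R_2 = 22.5 (n_2 = 4)
R_3 = 21 (n_3 = 3)
Step 3: H = 12/(N(N+1)) * sum(R_i^2/n_i) - 3(N+1)
     = 12/(10*11) * (11.5^2/3 + 22.5^2/4 + 21^2/3) - 3*11
     = 0.109091 * 317.646 - 33
     = 1.652273.
Step 4: Ties present; correction factor C = 1 - 18/(10^3 - 10) = 0.981818. Corrected H = 1.652273 / 0.981818 = 1.682870.
Step 5: Under H0, H ~ chi^2(2); p-value = 0.431091.
Step 6: alpha = 0.1. fail to reject H0.

H = 1.6829, df = 2, p = 0.431091, fail to reject H0.


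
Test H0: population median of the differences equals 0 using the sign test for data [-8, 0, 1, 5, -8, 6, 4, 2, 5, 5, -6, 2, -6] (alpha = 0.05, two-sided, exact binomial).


Step 1: Discard zero differences. Original n = 13; n_eff = number of nonzero differences = 12.
Nonzero differences (with sign): -8, +1, +5, -8, +6, +4, +2, +5, +5, -6, +2, -6
Step 2: Count signs: positive = 8, negative = 4.
Step 3: Under H0: P(positive) = 0.5, so the number of positives S ~ Bin(12, 0.5).
Step 4: Two-sided exact p-value = sum of Bin(12,0.5) probabilities at or below the observed probability = 0.387695.
Step 5: alpha = 0.05. fail to reject H0.

n_eff = 12, pos = 8, neg = 4, p = 0.387695, fail to reject H0.


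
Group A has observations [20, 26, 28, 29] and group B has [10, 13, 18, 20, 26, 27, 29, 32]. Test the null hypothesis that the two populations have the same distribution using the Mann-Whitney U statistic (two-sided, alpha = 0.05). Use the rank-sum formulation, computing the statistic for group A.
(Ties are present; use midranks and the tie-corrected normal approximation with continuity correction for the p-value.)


Step 1: Combine and sort all 12 observations; assign midranks.
sorted (value, group): (10,Y), (13,Y), (18,Y), (20,X), (20,Y), (26,X), (26,Y), (27,Y), (28,X), (29,X), (29,Y), (32,Y)
ranks: 10->1, 13->2, 18->3, 20->4.5, 20->4.5, 26->6.5, 26->6.5, 27->8, 28->9, 29->10.5, 29->10.5, 32->12
Step 2: Rank sum for X: R1 = 4.5 + 6.5 + 9 + 10.5 = 30.5.
Step 3: U_X = R1 - n1(n1+1)/2 = 30.5 - 4*5/2 = 30.5 - 10 = 20.5.
       U_Y = n1*n2 - U_X = 32 - 20.5 = 11.5.
Step 4: Ties are present, so use the tie-corrected normal approximation (with continuity correction) for the p-value.
Step 5: p-value = 0.494634; compare to alpha = 0.05. fail to reject H0.

U_X = 20.5, p = 0.494634, fail to reject H0 at alpha = 0.05.


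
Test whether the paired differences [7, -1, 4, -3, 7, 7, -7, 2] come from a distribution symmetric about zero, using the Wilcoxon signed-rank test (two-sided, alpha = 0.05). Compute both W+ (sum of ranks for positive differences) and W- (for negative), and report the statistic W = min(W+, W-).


Step 1: Drop any zero differences (none here) and take |d_i|.
|d| = [7, 1, 4, 3, 7, 7, 7, 2]
Step 2: Midrank |d_i| (ties get averaged ranks).
ranks: |7|->6.5, |1|->1, |4|->4, |3|->3, |7|->6.5, |7|->6.5, |7|->6.5, |2|->2
Step 3: Attach original signs; sum ranks with positive sign and with negative sign.
W+ = 6.5 + 4 + 6.5 + 6.5 + 2 = 25.5
W- = 1 + 3 + 6.5 = 10.5
(Check: W+ + W- = 36 should equal n(n+1)/2 = 36.)
Step 4: Test statistic W = min(W+, W-) = 10.5.
Step 5: Ties in |d|, so use the tie-corrected normal approximation.
        E[W] = n(n+1)/4 = 8*9/4 = 18.
        Tie groups: |d|=7 (t=4); sum(t^3 - t) = 60.
        Var[W] = n(n+1)(2n+1)/24 - sum(t^3-t)/48 = 1224/24 - 60/48 = 49.75.
        z = (W - E[W]) / sqrt(Var[W]) = (10.5 - 18) / 7.0534 = -1.0633.
        Two-sided p = 2*Phi(z) = 0.287636.
Step 6: alpha = 0.05. fail to reject H0.

W+ = 25.5, W- = 10.5, W = min = 10.5, p = 0.287636, fail to reject H0.


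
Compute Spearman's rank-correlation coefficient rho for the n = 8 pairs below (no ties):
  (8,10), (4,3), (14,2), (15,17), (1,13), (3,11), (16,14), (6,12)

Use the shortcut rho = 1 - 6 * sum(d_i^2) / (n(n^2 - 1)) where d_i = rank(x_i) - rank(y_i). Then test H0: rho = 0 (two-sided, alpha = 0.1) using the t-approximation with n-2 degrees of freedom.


Step 1: Rank x and y separately (midranks; no ties here).
rank(x): 8->5, 4->3, 14->6, 15->7, 1->1, 3->2, 16->8, 6->4
rank(y): 10->3, 3->2, 2->1, 17->8, 13->6, 11->4, 14->7, 12->5
Step 2: d_i = R_x(i) - R_y(i); compute d_i^2.
  (5-3)^2=4, (3-2)^2=1, (6-1)^2=25, (7-8)^2=1, (1-6)^2=25, (2-4)^2=4, (8-7)^2=1, (4-5)^2=1
sum(d^2) = 62.
Step 3: rho = 1 - 6*62 / (8*(8^2 - 1)) = 1 - 372/504 = 0.261905.
Step 4: Under H0, t = rho * sqrt((n-2)/(1-rho^2)) = 0.6647 ~ t(6).
Step 5: Two-sided p-value from the t-distribution with 6 df = 0.530923.
Step 6: alpha = 0.1. fail to reject H0.

rho = 0.2619, p = 0.530923, fail to reject H0 at alpha = 0.1.


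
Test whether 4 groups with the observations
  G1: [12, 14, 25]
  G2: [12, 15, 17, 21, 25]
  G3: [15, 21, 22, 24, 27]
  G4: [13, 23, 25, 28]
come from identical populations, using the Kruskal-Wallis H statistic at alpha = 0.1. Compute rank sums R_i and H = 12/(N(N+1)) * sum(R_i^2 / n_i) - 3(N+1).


Step 1: Combine all N = 17 observations and assign midranks.
sorted (value, group, rank): (12,G1,1.5), (12,G2,1.5), (13,G4,3), (14,G1,4), (15,G2,5.5), (15,G3,5.5), (17,G2,7), (21,G2,8.5), (21,G3,8.5), (22,G3,10), (23,G4,11), (24,G3,12), (25,G1,14), (25,G2,14), (25,G4,14), (27,G3,16), (28,G4,17)
Step 2: Sum ranks within each group.
R_1 = 19.5 (n_1 = 3)
R_2 = 36.5 (n_2 = 5)
R_3 = 52 (n_3 = 5)
R_4 = 45 (n_4 = 4)
Step 3: H = 12/(N(N+1)) * sum(R_i^2/n_i) - 3(N+1)
     = 12/(17*18) * (19.5^2/3 + 36.5^2/5 + 52^2/5 + 45^2/4) - 3*18
     = 0.039216 * 1440.25 - 54
     = 2.480392.
Step 4: Ties present; correction factor C = 1 - 42/(17^3 - 17) = 0.991422. Corrected H = 2.480392 / 0.991422 = 2.501854.
Step 5: Under H0, H ~ chi^2(3); p-value = 0.474956.
Step 6: alpha = 0.1. fail to reject H0.

H = 2.5019, df = 3, p = 0.474956, fail to reject H0.


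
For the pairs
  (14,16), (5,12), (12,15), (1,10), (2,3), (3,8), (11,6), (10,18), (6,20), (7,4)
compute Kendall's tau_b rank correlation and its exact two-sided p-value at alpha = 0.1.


Step 1: Enumerate the 45 unordered pairs (i,j) with i<j and classify each by sign(x_j-x_i) * sign(y_j-y_i).
  (1,2):dx=-9,dy=-4->C; (1,3):dx=-2,dy=-1->C; (1,4):dx=-13,dy=-6->C; (1,5):dx=-12,dy=-13->C
  (1,6):dx=-11,dy=-8->C; (1,7):dx=-3,dy=-10->C; (1,8):dx=-4,dy=+2->D; (1,9):dx=-8,dy=+4->D
  (1,10):dx=-7,dy=-12->C; (2,3):dx=+7,dy=+3->C; (2,4):dx=-4,dy=-2->C; (2,5):dx=-3,dy=-9->C
  (2,6):dx=-2,dy=-4->C; (2,7):dx=+6,dy=-6->D; (2,8):dx=+5,dy=+6->C; (2,9):dx=+1,dy=+8->C
  (2,10):dx=+2,dy=-8->D; (3,4):dx=-11,dy=-5->C; (3,5):dx=-10,dy=-12->C; (3,6):dx=-9,dy=-7->C
  (3,7):dx=-1,dy=-9->C; (3,8):dx=-2,dy=+3->D; (3,9):dx=-6,dy=+5->D; (3,10):dx=-5,dy=-11->C
  (4,5):dx=+1,dy=-7->D; (4,6):dx=+2,dy=-2->D; (4,7):dx=+10,dy=-4->D; (4,8):dx=+9,dy=+8->C
  (4,9):dx=+5,dy=+10->C; (4,10):dx=+6,dy=-6->D; (5,6):dx=+1,dy=+5->C; (5,7):dx=+9,dy=+3->C
  (5,8):dx=+8,dy=+15->C; (5,9):dx=+4,dy=+17->C; (5,10):dx=+5,dy=+1->C; (6,7):dx=+8,dy=-2->D
  (6,8):dx=+7,dy=+10->C; (6,9):dx=+3,dy=+12->C; (6,10):dx=+4,dy=-4->D; (7,8):dx=-1,dy=+12->D
  (7,9):dx=-5,dy=+14->D; (7,10):dx=-4,dy=-2->C; (8,9):dx=-4,dy=+2->D; (8,10):dx=-3,dy=-14->C
  (9,10):dx=+1,dy=-16->D
Step 2: C = 29, D = 16, total pairs = 45.
Step 3: tau = (C - D)/(n(n-1)/2) = (29 - 16)/45 = 0.288889.
Step 4: Exact two-sided p-value (enumerate n! = 3628800 permutations of y under H0): p = 0.291248.
Step 5: alpha = 0.1. fail to reject H0.

tau_b = 0.2889 (C=29, D=16), p = 0.291248, fail to reject H0.


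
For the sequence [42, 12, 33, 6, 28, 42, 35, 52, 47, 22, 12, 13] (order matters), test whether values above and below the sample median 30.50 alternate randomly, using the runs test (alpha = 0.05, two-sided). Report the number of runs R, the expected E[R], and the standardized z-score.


Step 1: Compute median = 30.50; label A = above, B = below.
Labels in order: ABABBAAAABBB  (n_A = 6, n_B = 6)
Step 2: Count runs R = 6.
Step 3: Under H0 (random ordering), E[R] = 2*n_A*n_B/(n_A+n_B) + 1 = 2*6*6/12 + 1 = 7.0000.
        Var[R] = 2*n_A*n_B*(2*n_A*n_B - n_A - n_B) / ((n_A+n_B)^2 * (n_A+n_B-1)) = 4320/1584 = 2.7273.
        SD[R] = 1.6514.
Step 4: Continuity-corrected z = (R + 0.5 - E[R]) / SD[R] = (6 + 0.5 - 7.0000) / 1.6514 = -0.3028.
Step 5: Two-sided p-value via normal approximation = 2*(1 - Phi(|z|)) = 0.762069.
Step 6: alpha = 0.05. fail to reject H0.

R = 6, z = -0.3028, p = 0.762069, fail to reject H0.


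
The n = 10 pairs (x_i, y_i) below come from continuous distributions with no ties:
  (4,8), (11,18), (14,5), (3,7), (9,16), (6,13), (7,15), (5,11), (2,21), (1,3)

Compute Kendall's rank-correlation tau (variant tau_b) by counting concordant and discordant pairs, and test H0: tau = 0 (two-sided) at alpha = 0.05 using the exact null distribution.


Step 1: Enumerate the 45 unordered pairs (i,j) with i<j and classify each by sign(x_j-x_i) * sign(y_j-y_i).
  (1,2):dx=+7,dy=+10->C; (1,3):dx=+10,dy=-3->D; (1,4):dx=-1,dy=-1->C; (1,5):dx=+5,dy=+8->C
  (1,6):dx=+2,dy=+5->C; (1,7):dx=+3,dy=+7->C; (1,8):dx=+1,dy=+3->C; (1,9):dx=-2,dy=+13->D
  (1,10):dx=-3,dy=-5->C; (2,3):dx=+3,dy=-13->D; (2,4):dx=-8,dy=-11->C; (2,5):dx=-2,dy=-2->C
  (2,6):dx=-5,dy=-5->C; (2,7):dx=-4,dy=-3->C; (2,8):dx=-6,dy=-7->C; (2,9):dx=-9,dy=+3->D
  (2,10):dx=-10,dy=-15->C; (3,4):dx=-11,dy=+2->D; (3,5):dx=-5,dy=+11->D; (3,6):dx=-8,dy=+8->D
  (3,7):dx=-7,dy=+10->D; (3,8):dx=-9,dy=+6->D; (3,9):dx=-12,dy=+16->D; (3,10):dx=-13,dy=-2->C
  (4,5):dx=+6,dy=+9->C; (4,6):dx=+3,dy=+6->C; (4,7):dx=+4,dy=+8->C; (4,8):dx=+2,dy=+4->C
  (4,9):dx=-1,dy=+14->D; (4,10):dx=-2,dy=-4->C; (5,6):dx=-3,dy=-3->C; (5,7):dx=-2,dy=-1->C
  (5,8):dx=-4,dy=-5->C; (5,9):dx=-7,dy=+5->D; (5,10):dx=-8,dy=-13->C; (6,7):dx=+1,dy=+2->C
  (6,8):dx=-1,dy=-2->C; (6,9):dx=-4,dy=+8->D; (6,10):dx=-5,dy=-10->C; (7,8):dx=-2,dy=-4->C
  (7,9):dx=-5,dy=+6->D; (7,10):dx=-6,dy=-12->C; (8,9):dx=-3,dy=+10->D; (8,10):dx=-4,dy=-8->C
  (9,10):dx=-1,dy=-18->C
Step 2: C = 30, D = 15, total pairs = 45.
Step 3: tau = (C - D)/(n(n-1)/2) = (30 - 15)/45 = 0.333333.
Step 4: Exact two-sided p-value (enumerate n! = 3628800 permutations of y under H0): p = 0.216373.
Step 5: alpha = 0.05. fail to reject H0.

tau_b = 0.3333 (C=30, D=15), p = 0.216373, fail to reject H0.


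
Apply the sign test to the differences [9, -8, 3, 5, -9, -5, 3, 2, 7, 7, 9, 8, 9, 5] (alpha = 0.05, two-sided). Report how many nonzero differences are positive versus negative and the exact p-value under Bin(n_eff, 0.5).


Step 1: Discard zero differences. Original n = 14; n_eff = number of nonzero differences = 14.
Nonzero differences (with sign): +9, -8, +3, +5, -9, -5, +3, +2, +7, +7, +9, +8, +9, +5
Step 2: Count signs: positive = 11, negative = 3.
Step 3: Under H0: P(positive) = 0.5, so the number of positives S ~ Bin(14, 0.5).
Step 4: Two-sided exact p-value = sum of Bin(14,0.5) probabilities at or below the observed probability = 0.057373.
Step 5: alpha = 0.05. fail to reject H0.

n_eff = 14, pos = 11, neg = 3, p = 0.057373, fail to reject H0.


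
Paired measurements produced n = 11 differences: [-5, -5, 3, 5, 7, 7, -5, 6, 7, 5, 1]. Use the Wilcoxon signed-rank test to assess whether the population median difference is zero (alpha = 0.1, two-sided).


Step 1: Drop any zero differences (none here) and take |d_i|.
|d| = [5, 5, 3, 5, 7, 7, 5, 6, 7, 5, 1]
Step 2: Midrank |d_i| (ties get averaged ranks).
ranks: |5|->5, |5|->5, |3|->2, |5|->5, |7|->10, |7|->10, |5|->5, |6|->8, |7|->10, |5|->5, |1|->1
Step 3: Attach original signs; sum ranks with positive sign and with negative sign.
W+ = 2 + 5 + 10 + 10 + 8 + 10 + 5 + 1 = 51
W- = 5 + 5 + 5 = 15
(Check: W+ + W- = 66 should equal n(n+1)/2 = 66.)
Step 4: Test statistic W = min(W+, W-) = 15.
Step 5: Ties in |d|, so use the tie-corrected normal approximation.
        E[W] = n(n+1)/4 = 11*12/4 = 33.
        Tie groups: |d|=5 (t=5), |d|=7 (t=3); sum(t^3 - t) = 144.
        Var[W] = n(n+1)(2n+1)/24 - sum(t^3-t)/48 = 3036/24 - 144/48 = 123.5.
        z = (W - E[W]) / sqrt(Var[W]) = (15 - 33) / 11.1131 = -1.6197.
        Two-sided p = 2*Phi(z) = 0.105293.
Step 6: alpha = 0.1. fail to reject H0.

W+ = 51, W- = 15, W = min = 15, p = 0.105293, fail to reject H0.


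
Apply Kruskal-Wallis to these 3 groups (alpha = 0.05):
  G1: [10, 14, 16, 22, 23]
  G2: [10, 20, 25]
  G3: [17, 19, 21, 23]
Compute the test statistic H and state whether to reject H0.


Step 1: Combine all N = 12 observations and assign midranks.
sorted (value, group, rank): (10,G1,1.5), (10,G2,1.5), (14,G1,3), (16,G1,4), (17,G3,5), (19,G3,6), (20,G2,7), (21,G3,8), (22,G1,9), (23,G1,10.5), (23,G3,10.5), (25,G2,12)
Step 2: Sum ranks within each group.
R_1 = 28 (n_1 = 5)
R_2 = 20.5 (n_2 = 3)
R_3 = 29.5 (n_3 = 4)
Step 3: H = 12/(N(N+1)) * sum(R_i^2/n_i) - 3(N+1)
     = 12/(12*13) * (28^2/5 + 20.5^2/3 + 29.5^2/4) - 3*13
     = 0.076923 * 514.446 - 39
     = 0.572756.
Step 4: Ties present; correction factor C = 1 - 12/(12^3 - 12) = 0.993007. Corrected H = 0.572756 / 0.993007 = 0.576790.
Step 5: Under H0, H ~ chi^2(2); p-value = 0.749466.
Step 6: alpha = 0.05. fail to reject H0.

H = 0.5768, df = 2, p = 0.749466, fail to reject H0.


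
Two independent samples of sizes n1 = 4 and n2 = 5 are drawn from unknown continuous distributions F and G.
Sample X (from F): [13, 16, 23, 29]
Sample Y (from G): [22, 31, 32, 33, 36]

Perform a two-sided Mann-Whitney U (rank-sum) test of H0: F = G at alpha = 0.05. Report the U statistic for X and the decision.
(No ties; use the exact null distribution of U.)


Step 1: Combine and sort all 9 observations; assign midranks.
sorted (value, group): (13,X), (16,X), (22,Y), (23,X), (29,X), (31,Y), (32,Y), (33,Y), (36,Y)
ranks: 13->1, 16->2, 22->3, 23->4, 29->5, 31->6, 32->7, 33->8, 36->9
Step 2: Rank sum for X: R1 = 1 + 2 + 4 + 5 = 12.
Step 3: U_X = R1 - n1(n1+1)/2 = 12 - 4*5/2 = 12 - 10 = 2.
       U_Y = n1*n2 - U_X = 20 - 2 = 18.
Step 4: No ties, so the exact null distribution of U (based on enumerating the C(9,4) = 126 equally likely rank assignments) gives the two-sided p-value.
Step 5: p-value = 0.063492; compare to alpha = 0.05. fail to reject H0.

U_X = 2, p = 0.063492, fail to reject H0 at alpha = 0.05.


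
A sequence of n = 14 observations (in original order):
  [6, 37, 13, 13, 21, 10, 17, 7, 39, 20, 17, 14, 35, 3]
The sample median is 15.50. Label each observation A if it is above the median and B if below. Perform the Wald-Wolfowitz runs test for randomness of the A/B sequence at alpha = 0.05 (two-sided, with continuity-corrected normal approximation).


Step 1: Compute median = 15.50; label A = above, B = below.
Labels in order: BABBABABAAABAB  (n_A = 7, n_B = 7)
Step 2: Count runs R = 11.
Step 3: Under H0 (random ordering), E[R] = 2*n_A*n_B/(n_A+n_B) + 1 = 2*7*7/14 + 1 = 8.0000.
        Var[R] = 2*n_A*n_B*(2*n_A*n_B - n_A - n_B) / ((n_A+n_B)^2 * (n_A+n_B-1)) = 8232/2548 = 3.2308.
        SD[R] = 1.7974.
Step 4: Continuity-corrected z = (R - 0.5 - E[R]) / SD[R] = (11 - 0.5 - 8.0000) / 1.7974 = 1.3909.
Step 5: Two-sided p-value via normal approximation = 2*(1 - Phi(|z|)) = 0.164264.
Step 6: alpha = 0.05. fail to reject H0.

R = 11, z = 1.3909, p = 0.164264, fail to reject H0.


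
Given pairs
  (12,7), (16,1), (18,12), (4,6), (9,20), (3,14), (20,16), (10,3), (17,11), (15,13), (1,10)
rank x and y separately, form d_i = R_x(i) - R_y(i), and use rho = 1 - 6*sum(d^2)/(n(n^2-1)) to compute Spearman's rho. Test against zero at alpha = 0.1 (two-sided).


Step 1: Rank x and y separately (midranks; no ties here).
rank(x): 12->6, 16->8, 18->10, 4->3, 9->4, 3->2, 20->11, 10->5, 17->9, 15->7, 1->1
rank(y): 7->4, 1->1, 12->7, 6->3, 20->11, 14->9, 16->10, 3->2, 11->6, 13->8, 10->5
Step 2: d_i = R_x(i) - R_y(i); compute d_i^2.
  (6-4)^2=4, (8-1)^2=49, (10-7)^2=9, (3-3)^2=0, (4-11)^2=49, (2-9)^2=49, (11-10)^2=1, (5-2)^2=9, (9-6)^2=9, (7-8)^2=1, (1-5)^2=16
sum(d^2) = 196.
Step 3: rho = 1 - 6*196 / (11*(11^2 - 1)) = 1 - 1176/1320 = 0.109091.
Step 4: Under H0, t = rho * sqrt((n-2)/(1-rho^2)) = 0.3292 ~ t(9).
Step 5: Two-sided p-value from the t-distribution with 9 df = 0.749509.
Step 6: alpha = 0.1. fail to reject H0.

rho = 0.1091, p = 0.749509, fail to reject H0 at alpha = 0.1.


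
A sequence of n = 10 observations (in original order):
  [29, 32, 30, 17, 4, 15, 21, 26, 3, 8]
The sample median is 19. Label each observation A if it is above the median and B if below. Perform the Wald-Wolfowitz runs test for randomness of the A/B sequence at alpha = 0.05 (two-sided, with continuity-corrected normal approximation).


Step 1: Compute median = 19; label A = above, B = below.
Labels in order: AAABBBAABB  (n_A = 5, n_B = 5)
Step 2: Count runs R = 4.
Step 3: Under H0 (random ordering), E[R] = 2*n_A*n_B/(n_A+n_B) + 1 = 2*5*5/10 + 1 = 6.0000.
        Var[R] = 2*n_A*n_B*(2*n_A*n_B - n_A - n_B) / ((n_A+n_B)^2 * (n_A+n_B-1)) = 2000/900 = 2.2222.
        SD[R] = 1.4907.
Step 4: Continuity-corrected z = (R + 0.5 - E[R]) / SD[R] = (4 + 0.5 - 6.0000) / 1.4907 = -1.0062.
Step 5: Two-sided p-value via normal approximation = 2*(1 - Phi(|z|)) = 0.314305.
Step 6: alpha = 0.05. fail to reject H0.

R = 4, z = -1.0062, p = 0.314305, fail to reject H0.


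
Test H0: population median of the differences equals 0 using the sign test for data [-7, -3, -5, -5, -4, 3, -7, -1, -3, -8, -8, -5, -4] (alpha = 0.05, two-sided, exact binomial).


Step 1: Discard zero differences. Original n = 13; n_eff = number of nonzero differences = 13.
Nonzero differences (with sign): -7, -3, -5, -5, -4, +3, -7, -1, -3, -8, -8, -5, -4
Step 2: Count signs: positive = 1, negative = 12.
Step 3: Under H0: P(positive) = 0.5, so the number of positives S ~ Bin(13, 0.5).
Step 4: Two-sided exact p-value = sum of Bin(13,0.5) probabilities at or below the observed probability = 0.003418.
Step 5: alpha = 0.05. reject H0.

n_eff = 13, pos = 1, neg = 12, p = 0.003418, reject H0.


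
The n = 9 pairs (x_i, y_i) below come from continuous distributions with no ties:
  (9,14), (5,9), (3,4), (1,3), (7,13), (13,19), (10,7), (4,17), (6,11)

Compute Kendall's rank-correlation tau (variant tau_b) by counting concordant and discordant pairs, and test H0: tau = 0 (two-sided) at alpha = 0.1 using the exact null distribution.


Step 1: Enumerate the 36 unordered pairs (i,j) with i<j and classify each by sign(x_j-x_i) * sign(y_j-y_i).
  (1,2):dx=-4,dy=-5->C; (1,3):dx=-6,dy=-10->C; (1,4):dx=-8,dy=-11->C; (1,5):dx=-2,dy=-1->C
  (1,6):dx=+4,dy=+5->C; (1,7):dx=+1,dy=-7->D; (1,8):dx=-5,dy=+3->D; (1,9):dx=-3,dy=-3->C
  (2,3):dx=-2,dy=-5->C; (2,4):dx=-4,dy=-6->C; (2,5):dx=+2,dy=+4->C; (2,6):dx=+8,dy=+10->C
  (2,7):dx=+5,dy=-2->D; (2,8):dx=-1,dy=+8->D; (2,9):dx=+1,dy=+2->C; (3,4):dx=-2,dy=-1->C
  (3,5):dx=+4,dy=+9->C; (3,6):dx=+10,dy=+15->C; (3,7):dx=+7,dy=+3->C; (3,8):dx=+1,dy=+13->C
  (3,9):dx=+3,dy=+7->C; (4,5):dx=+6,dy=+10->C; (4,6):dx=+12,dy=+16->C; (4,7):dx=+9,dy=+4->C
  (4,8):dx=+3,dy=+14->C; (4,9):dx=+5,dy=+8->C; (5,6):dx=+6,dy=+6->C; (5,7):dx=+3,dy=-6->D
  (5,8):dx=-3,dy=+4->D; (5,9):dx=-1,dy=-2->C; (6,7):dx=-3,dy=-12->C; (6,8):dx=-9,dy=-2->C
  (6,9):dx=-7,dy=-8->C; (7,8):dx=-6,dy=+10->D; (7,9):dx=-4,dy=+4->D; (8,9):dx=+2,dy=-6->D
Step 2: C = 27, D = 9, total pairs = 36.
Step 3: tau = (C - D)/(n(n-1)/2) = (27 - 9)/36 = 0.500000.
Step 4: Exact two-sided p-value (enumerate n! = 362880 permutations of y under H0): p = 0.075176.
Step 5: alpha = 0.1. reject H0.

tau_b = 0.5000 (C=27, D=9), p = 0.075176, reject H0.


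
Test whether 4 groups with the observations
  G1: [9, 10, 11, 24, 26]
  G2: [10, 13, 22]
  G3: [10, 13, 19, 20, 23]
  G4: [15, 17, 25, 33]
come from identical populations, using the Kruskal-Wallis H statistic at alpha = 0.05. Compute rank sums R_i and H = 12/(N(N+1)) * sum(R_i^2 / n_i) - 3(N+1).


Step 1: Combine all N = 17 observations and assign midranks.
sorted (value, group, rank): (9,G1,1), (10,G1,3), (10,G2,3), (10,G3,3), (11,G1,5), (13,G2,6.5), (13,G3,6.5), (15,G4,8), (17,G4,9), (19,G3,10), (20,G3,11), (22,G2,12), (23,G3,13), (24,G1,14), (25,G4,15), (26,G1,16), (33,G4,17)
Step 2: Sum ranks within each group.
R_1 = 39 (n_1 = 5)
R_2 = 21.5 (n_2 = 3)
R_3 = 43.5 (n_3 = 5)
R_4 = 49 (n_4 = 4)
Step 3: H = 12/(N(N+1)) * sum(R_i^2/n_i) - 3(N+1)
     = 12/(17*18) * (39^2/5 + 21.5^2/3 + 43.5^2/5 + 49^2/4) - 3*18
     = 0.039216 * 1436.98 - 54
     = 2.352288.
Step 4: Ties present; correction factor C = 1 - 30/(17^3 - 17) = 0.993873. Corrected H = 2.352288 / 0.993873 = 2.366790.
Step 5: Under H0, H ~ chi^2(3); p-value = 0.499847.
Step 6: alpha = 0.05. fail to reject H0.

H = 2.3668, df = 3, p = 0.499847, fail to reject H0.


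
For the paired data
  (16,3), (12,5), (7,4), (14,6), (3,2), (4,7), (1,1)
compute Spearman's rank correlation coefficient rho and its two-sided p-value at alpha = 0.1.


Step 1: Rank x and y separately (midranks; no ties here).
rank(x): 16->7, 12->5, 7->4, 14->6, 3->2, 4->3, 1->1
rank(y): 3->3, 5->5, 4->4, 6->6, 2->2, 7->7, 1->1
Step 2: d_i = R_x(i) - R_y(i); compute d_i^2.
  (7-3)^2=16, (5-5)^2=0, (4-4)^2=0, (6-6)^2=0, (2-2)^2=0, (3-7)^2=16, (1-1)^2=0
sum(d^2) = 32.
Step 3: rho = 1 - 6*32 / (7*(7^2 - 1)) = 1 - 192/336 = 0.428571.
Step 4: Under H0, t = rho * sqrt((n-2)/(1-rho^2)) = 1.0607 ~ t(5).
Step 5: Two-sided p-value from the t-distribution with 5 df = 0.337368.
Step 6: alpha = 0.1. fail to reject H0.

rho = 0.4286, p = 0.337368, fail to reject H0 at alpha = 0.1.


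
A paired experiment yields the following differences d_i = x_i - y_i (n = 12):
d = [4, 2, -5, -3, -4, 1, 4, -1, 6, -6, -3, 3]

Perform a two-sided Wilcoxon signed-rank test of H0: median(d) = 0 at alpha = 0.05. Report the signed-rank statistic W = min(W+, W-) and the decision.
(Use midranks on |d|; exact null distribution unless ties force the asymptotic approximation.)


Step 1: Drop any zero differences (none here) and take |d_i|.
|d| = [4, 2, 5, 3, 4, 1, 4, 1, 6, 6, 3, 3]
Step 2: Midrank |d_i| (ties get averaged ranks).
ranks: |4|->8, |2|->3, |5|->10, |3|->5, |4|->8, |1|->1.5, |4|->8, |1|->1.5, |6|->11.5, |6|->11.5, |3|->5, |3|->5
Step 3: Attach original signs; sum ranks with positive sign and with negative sign.
W+ = 8 + 3 + 1.5 + 8 + 11.5 + 5 = 37
W- = 10 + 5 + 8 + 1.5 + 11.5 + 5 = 41
(Check: W+ + W- = 78 should equal n(n+1)/2 = 78.)
Step 4: Test statistic W = min(W+, W-) = 37.
Step 5: Ties in |d|, so use the tie-corrected normal approximation.
        E[W] = n(n+1)/4 = 12*13/4 = 39.
        Tie groups: |d|=1 (t=2), |d|=3 (t=3), |d|=4 (t=3), |d|=6 (t=2); sum(t^3 - t) = 60.
        Var[W] = n(n+1)(2n+1)/24 - sum(t^3-t)/48 = 3900/24 - 60/48 = 161.25.
        z = (W - E[W]) / sqrt(Var[W]) = (37 - 39) / 12.6984 = -0.1575.
        Two-sided p = 2*Phi(z) = 0.874851.
Step 6: alpha = 0.05. fail to reject H0.

W+ = 37, W- = 41, W = min = 37, p = 0.874851, fail to reject H0.


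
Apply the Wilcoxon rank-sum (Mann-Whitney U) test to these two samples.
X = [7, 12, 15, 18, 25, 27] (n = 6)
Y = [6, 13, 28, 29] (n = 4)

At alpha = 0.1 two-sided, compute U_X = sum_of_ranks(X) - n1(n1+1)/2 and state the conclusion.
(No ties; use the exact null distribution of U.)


Step 1: Combine and sort all 10 observations; assign midranks.
sorted (value, group): (6,Y), (7,X), (12,X), (13,Y), (15,X), (18,X), (25,X), (27,X), (28,Y), (29,Y)
ranks: 6->1, 7->2, 12->3, 13->4, 15->5, 18->6, 25->7, 27->8, 28->9, 29->10
Step 2: Rank sum for X: R1 = 2 + 3 + 5 + 6 + 7 + 8 = 31.
Step 3: U_X = R1 - n1(n1+1)/2 = 31 - 6*7/2 = 31 - 21 = 10.
       U_Y = n1*n2 - U_X = 24 - 10 = 14.
Step 4: No ties, so the exact null distribution of U (based on enumerating the C(10,6) = 210 equally likely rank assignments) gives the two-sided p-value.
Step 5: p-value = 0.761905; compare to alpha = 0.1. fail to reject H0.

U_X = 10, p = 0.761905, fail to reject H0 at alpha = 0.1.


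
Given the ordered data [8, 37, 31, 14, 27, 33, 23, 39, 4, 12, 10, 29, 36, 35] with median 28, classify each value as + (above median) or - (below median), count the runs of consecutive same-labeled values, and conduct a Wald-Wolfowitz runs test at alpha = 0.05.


Step 1: Compute median = 28; label A = above, B = below.
Labels in order: BAABBABABBBAAA  (n_A = 7, n_B = 7)
Step 2: Count runs R = 8.
Step 3: Under H0 (random ordering), E[R] = 2*n_A*n_B/(n_A+n_B) + 1 = 2*7*7/14 + 1 = 8.0000.
        Var[R] = 2*n_A*n_B*(2*n_A*n_B - n_A - n_B) / ((n_A+n_B)^2 * (n_A+n_B-1)) = 8232/2548 = 3.2308.
        SD[R] = 1.7974.
Step 4: R = E[R], so z = 0 with no continuity correction.
Step 5: Two-sided p-value via normal approximation = 2*(1 - Phi(|z|)) = 1.000000.
Step 6: alpha = 0.05. fail to reject H0.

R = 8, z = 0.0000, p = 1.000000, fail to reject H0.


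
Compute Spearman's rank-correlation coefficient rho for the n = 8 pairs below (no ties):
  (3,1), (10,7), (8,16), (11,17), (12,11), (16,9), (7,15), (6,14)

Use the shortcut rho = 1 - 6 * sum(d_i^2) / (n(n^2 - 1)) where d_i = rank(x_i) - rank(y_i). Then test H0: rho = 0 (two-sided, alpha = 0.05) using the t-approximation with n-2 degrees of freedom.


Step 1: Rank x and y separately (midranks; no ties here).
rank(x): 3->1, 10->5, 8->4, 11->6, 12->7, 16->8, 7->3, 6->2
rank(y): 1->1, 7->2, 16->7, 17->8, 11->4, 9->3, 15->6, 14->5
Step 2: d_i = R_x(i) - R_y(i); compute d_i^2.
  (1-1)^2=0, (5-2)^2=9, (4-7)^2=9, (6-8)^2=4, (7-4)^2=9, (8-3)^2=25, (3-6)^2=9, (2-5)^2=9
sum(d^2) = 74.
Step 3: rho = 1 - 6*74 / (8*(8^2 - 1)) = 1 - 444/504 = 0.119048.
Step 4: Under H0, t = rho * sqrt((n-2)/(1-rho^2)) = 0.2937 ~ t(6).
Step 5: Two-sided p-value from the t-distribution with 6 df = 0.778886.
Step 6: alpha = 0.05. fail to reject H0.

rho = 0.1190, p = 0.778886, fail to reject H0 at alpha = 0.05.


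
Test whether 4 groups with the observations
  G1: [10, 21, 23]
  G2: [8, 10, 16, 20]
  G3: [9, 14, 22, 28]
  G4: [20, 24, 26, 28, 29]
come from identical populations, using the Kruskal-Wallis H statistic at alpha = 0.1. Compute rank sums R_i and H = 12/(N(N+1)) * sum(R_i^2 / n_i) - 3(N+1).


Step 1: Combine all N = 16 observations and assign midranks.
sorted (value, group, rank): (8,G2,1), (9,G3,2), (10,G1,3.5), (10,G2,3.5), (14,G3,5), (16,G2,6), (20,G2,7.5), (20,G4,7.5), (21,G1,9), (22,G3,10), (23,G1,11), (24,G4,12), (26,G4,13), (28,G3,14.5), (28,G4,14.5), (29,G4,16)
Step 2: Sum ranks within each group.
R_1 = 23.5 (n_1 = 3)
R_2 = 18 (n_2 = 4)
R_3 = 31.5 (n_3 = 4)
R_4 = 63 (n_4 = 5)
Step 3: H = 12/(N(N+1)) * sum(R_i^2/n_i) - 3(N+1)
     = 12/(16*17) * (23.5^2/3 + 18^2/4 + 31.5^2/4 + 63^2/5) - 3*17
     = 0.044118 * 1306.95 - 51
     = 6.659375.
Step 4: Ties present; correction factor C = 1 - 18/(16^3 - 16) = 0.995588. Corrected H = 6.659375 / 0.995588 = 6.688885.
Step 5: Under H0, H ~ chi^2(3); p-value = 0.082504.
Step 6: alpha = 0.1. reject H0.

H = 6.6889, df = 3, p = 0.082504, reject H0.


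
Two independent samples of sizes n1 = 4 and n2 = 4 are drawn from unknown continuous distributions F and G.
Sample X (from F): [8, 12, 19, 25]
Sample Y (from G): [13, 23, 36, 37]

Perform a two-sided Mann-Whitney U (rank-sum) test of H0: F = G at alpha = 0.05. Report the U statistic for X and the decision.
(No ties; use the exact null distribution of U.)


Step 1: Combine and sort all 8 observations; assign midranks.
sorted (value, group): (8,X), (12,X), (13,Y), (19,X), (23,Y), (25,X), (36,Y), (37,Y)
ranks: 8->1, 12->2, 13->3, 19->4, 23->5, 25->6, 36->7, 37->8
Step 2: Rank sum for X: R1 = 1 + 2 + 4 + 6 = 13.
Step 3: U_X = R1 - n1(n1+1)/2 = 13 - 4*5/2 = 13 - 10 = 3.
       U_Y = n1*n2 - U_X = 16 - 3 = 13.
Step 4: No ties, so the exact null distribution of U (based on enumerating the C(8,4) = 70 equally likely rank assignments) gives the two-sided p-value.
Step 5: p-value = 0.200000; compare to alpha = 0.05. fail to reject H0.

U_X = 3, p = 0.200000, fail to reject H0 at alpha = 0.05.
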